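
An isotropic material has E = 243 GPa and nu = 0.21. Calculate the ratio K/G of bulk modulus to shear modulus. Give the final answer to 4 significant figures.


G = E / (2*(1+nu))
G = 243 / (2*(1+0.21)) = 100.413 GPa
K = E / (3*(1-2*nu))
K = 243 / (3*(1-2*0.21)) = 139.655 GPa
K/G = 139.655 / 100.413 = 1.391


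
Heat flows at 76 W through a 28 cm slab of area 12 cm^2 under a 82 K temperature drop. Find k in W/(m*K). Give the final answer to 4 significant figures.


k = Q*L / (A*dT)
L = 0.28 m, A = 1.2e-03 m^2
k = 76 * 0.28 / (1.2e-03 * 82)
k = 216.3 W/(m*K)


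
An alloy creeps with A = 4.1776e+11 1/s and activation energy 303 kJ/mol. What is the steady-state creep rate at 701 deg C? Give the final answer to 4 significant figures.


rate = A * exp(-Q / (R*T))
T = 701 + 273.15 = 974.15 K
rate = 4.1776e+11 * exp(-303e3 / (8.314 * 974.15))
rate = 2.362e-05 1/s


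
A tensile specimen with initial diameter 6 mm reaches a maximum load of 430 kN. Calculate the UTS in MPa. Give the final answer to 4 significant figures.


A0 = pi*(d/2)^2 = pi*(6/2)^2 = 28.2743 mm^2
UTS = F_max / A0 = 430*1000 / 28.2743
UTS = 15210 MPa


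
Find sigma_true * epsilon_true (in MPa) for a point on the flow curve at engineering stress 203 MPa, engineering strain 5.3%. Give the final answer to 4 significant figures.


sigma_true = sigma_eng * (1 + epsilon_eng)
sigma_true = 203 * (1 + 0.053) = 213.759 MPa
epsilon_true = ln(1 + epsilon_eng)
epsilon_true = ln(1 + 0.053) = 0.0516432
sigma_true * epsilon_true = 213.759 * 0.0516432 = 11.04 MPa


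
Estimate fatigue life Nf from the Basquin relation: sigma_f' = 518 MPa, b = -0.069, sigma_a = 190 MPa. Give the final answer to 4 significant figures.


sigma_a = sigma_f' * (2*Nf)^b
2*Nf = (sigma_a / sigma_f')^(1/b)
2*Nf = (190 / 518)^(1/-0.069)
2*Nf = 2.05446e+06
Nf = 1.027e+06 cycles


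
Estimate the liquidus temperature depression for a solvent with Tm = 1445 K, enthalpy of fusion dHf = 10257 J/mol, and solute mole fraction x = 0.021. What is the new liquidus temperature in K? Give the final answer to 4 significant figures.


dT = R*Tm^2*x / dHf
dT = 8.314 * 1445^2 * 0.021 / 10257
dT = 35.5422 K
T_new = 1445 - 35.5422 = 1409 K


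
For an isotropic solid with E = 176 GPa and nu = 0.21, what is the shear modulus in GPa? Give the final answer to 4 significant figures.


G = E / (2*(1+nu))
G = 176 / (2*(1+0.21))
G = 72.73 GPa


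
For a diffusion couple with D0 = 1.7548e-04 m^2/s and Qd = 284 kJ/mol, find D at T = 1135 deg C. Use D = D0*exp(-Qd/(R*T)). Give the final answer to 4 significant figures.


D = D0 * exp(-Qd / (R*T))
T = 1408.15 K
D = 1.7548e-04 * exp(-284e3 / (8.314 * 1408.15))
D = 5.117e-15 m^2/s


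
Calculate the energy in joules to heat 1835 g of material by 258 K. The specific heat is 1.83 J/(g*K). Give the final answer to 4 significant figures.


Q = m * cp * dT
Q = 1835 * 1.83 * 258
Q = 866400 J


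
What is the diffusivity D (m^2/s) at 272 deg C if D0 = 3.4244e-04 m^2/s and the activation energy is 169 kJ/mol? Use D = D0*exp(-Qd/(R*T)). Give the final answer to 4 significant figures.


D = D0 * exp(-Qd / (R*T))
T = 545.15 K
D = 3.4244e-04 * exp(-169e3 / (8.314 * 545.15))
D = 2.192e-20 m^2/s


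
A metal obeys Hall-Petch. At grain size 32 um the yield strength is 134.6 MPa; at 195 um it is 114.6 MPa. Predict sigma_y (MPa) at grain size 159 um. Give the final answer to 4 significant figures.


sigma_y = sigma0 + k / sqrt(d)
1/sqrt(d1) = 1/sqrt(3.2e-05) = 176.777;  1/sqrt(d2) = 71.6115
k = (sigma1 - sigma2) / (1/sqrt(d1) - 1/sqrt(d2)) = (134.6 - 114.6) / (176.777 - 71.6115) = 0.190177 MPa*m^0.5
sigma0 = sigma1 - k/sqrt(d1) = 134.6 - 0.190177*176.777 = 100.981 MPa
sigma_y(d3) = 100.981 + 0.190177 / sqrt(1.59e-04) = 116.1 MPa


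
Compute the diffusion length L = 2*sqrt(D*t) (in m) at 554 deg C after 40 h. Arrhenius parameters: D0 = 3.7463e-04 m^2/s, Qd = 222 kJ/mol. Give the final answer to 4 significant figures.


Step 1: D = D0 * exp(-Qd/(R*T))
T = 827.15 K
D = 3.7463e-04 * exp(-222e3 / (8.314 * 827.15)) = 3.57902e-18 m^2/s
Step 2: L = 2*sqrt(D*t)
t = 40 h = 144000 s
L = 2*sqrt(3.57902e-18 * 144000) = 1.436e-06 m


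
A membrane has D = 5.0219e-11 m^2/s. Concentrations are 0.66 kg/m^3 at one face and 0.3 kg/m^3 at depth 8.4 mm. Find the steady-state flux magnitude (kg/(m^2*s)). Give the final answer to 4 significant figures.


J = -D * (dC/dx) = D * (C1 - C2) / dx
J = 5.0219e-11 * (0.66 - 0.3) / 8.4e-03
J = 2.152e-09 kg/(m^2*s)


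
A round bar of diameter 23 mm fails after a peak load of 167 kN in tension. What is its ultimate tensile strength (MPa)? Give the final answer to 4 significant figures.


A0 = pi*(d/2)^2 = pi*(23/2)^2 = 415.476 mm^2
UTS = F_max / A0 = 167*1000 / 415.476
UTS = 401.9 MPa


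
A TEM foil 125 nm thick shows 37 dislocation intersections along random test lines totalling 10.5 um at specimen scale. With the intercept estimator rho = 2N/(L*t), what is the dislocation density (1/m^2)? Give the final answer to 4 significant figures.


rho = 2N / (L * t)
L = 10.5 um = 1.05e-05 m, t = 125 nm = 1.25e-07 m
rho = 2 * 37 / (1.05e-05 * 1.25e-07)
rho = 5.638e+13 1/m^2


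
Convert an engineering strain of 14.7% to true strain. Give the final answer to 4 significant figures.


epsilon_true = ln(1 + epsilon_eng)
epsilon_true = ln(1 + 0.147)
epsilon_true = 0.1371


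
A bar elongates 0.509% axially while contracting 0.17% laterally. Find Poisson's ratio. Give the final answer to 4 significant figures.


nu = -epsilon_lat / epsilon_axial
Lateral strain is contraction (negative), so using magnitudes:
nu = 0.17 / 0.509
nu = 0.334


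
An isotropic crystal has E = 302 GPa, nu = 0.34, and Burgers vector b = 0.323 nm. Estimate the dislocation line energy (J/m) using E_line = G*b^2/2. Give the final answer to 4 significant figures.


Step 1: G = E / (2*(1+nu))
G = 302 / (2*(1+0.34)) = 112.687 GPa = 1.12687e+11 Pa
Step 2: E_line = G*b^2/2
b = 0.323 nm = 3.23e-10 m
E_line = 0.5 * 1.12687e+11 * (3.23e-10)^2 = 5.878e-09 J/m


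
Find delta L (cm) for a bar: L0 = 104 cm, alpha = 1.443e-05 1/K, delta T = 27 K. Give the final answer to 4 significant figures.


dL = L0 * alpha * dT
dL = 104 * 1.443e-05 * 27
dL = 0.04052 cm


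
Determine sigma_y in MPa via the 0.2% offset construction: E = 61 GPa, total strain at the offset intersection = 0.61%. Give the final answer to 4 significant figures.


Offset strain = 0.002
Elastic strain at yield = total_strain - offset = 6.1e-03 - 0.002 = 4.1e-03
sigma_y = E * elastic_strain = 61000 * 4.1e-03
sigma_y = 250.1 MPa


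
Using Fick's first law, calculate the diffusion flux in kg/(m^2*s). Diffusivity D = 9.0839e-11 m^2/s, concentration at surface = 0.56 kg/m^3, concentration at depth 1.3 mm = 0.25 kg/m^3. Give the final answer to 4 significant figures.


J = -D * (dC/dx) = D * (C1 - C2) / dx
J = 9.0839e-11 * (0.56 - 0.25) / 1.3e-03
J = 2.166e-08 kg/(m^2*s)


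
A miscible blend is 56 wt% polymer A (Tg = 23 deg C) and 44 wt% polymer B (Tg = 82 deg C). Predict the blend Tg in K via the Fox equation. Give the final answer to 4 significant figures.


1/Tg = w1/Tg1 + w2/Tg2 (in Kelvin)
Tg1 = 296.15 K, Tg2 = 355.15 K
1/Tg = 0.56/296.15 + 0.44/355.15
Tg = 319.5 K


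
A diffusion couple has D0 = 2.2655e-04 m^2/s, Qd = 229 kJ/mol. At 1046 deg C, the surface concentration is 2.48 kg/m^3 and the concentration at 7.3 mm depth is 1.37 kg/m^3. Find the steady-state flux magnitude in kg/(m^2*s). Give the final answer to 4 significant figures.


Step 1: D = D0 * exp(-Qd/(R*T))
T = 1046 + 273.15 = 1319.15 K
D = 2.2655e-04 * exp(-229e3 / (8.314 * 1319.15)) = 1.93677e-13 m^2/s
Step 2: J = D * (C1 - C2) / dx
J = 1.93677e-13 * (2.48 - 1.37) / 7.3e-03
J = 2.945e-11 kg/(m^2*s)


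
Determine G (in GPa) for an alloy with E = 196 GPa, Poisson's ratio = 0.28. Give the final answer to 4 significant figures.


G = E / (2*(1+nu))
G = 196 / (2*(1+0.28))
G = 76.56 GPa


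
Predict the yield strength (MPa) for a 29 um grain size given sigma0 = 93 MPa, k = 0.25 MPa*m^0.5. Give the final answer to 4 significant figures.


sigma_y = sigma0 + k / sqrt(d)
d = 29 um = 2.9e-05 m
sigma_y = 93 + 0.25 / sqrt(2.9e-05)
sigma_y = 139.4 MPa


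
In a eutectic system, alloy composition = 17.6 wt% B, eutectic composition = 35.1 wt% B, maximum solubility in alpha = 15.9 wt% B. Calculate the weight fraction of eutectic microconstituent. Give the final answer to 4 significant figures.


f_primary = (C_e - C0) / (C_e - C_alpha_max)
f_primary = (35.1 - 17.6) / (35.1 - 15.9)
f_primary = 0.911458
f_eutectic = 1 - 0.911458 = 0.08854


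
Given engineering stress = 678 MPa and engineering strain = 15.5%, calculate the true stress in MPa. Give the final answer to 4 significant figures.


sigma_true = sigma_eng * (1 + epsilon_eng)
sigma_true = 678 * (1 + 0.155)
sigma_true = 783.1 MPa


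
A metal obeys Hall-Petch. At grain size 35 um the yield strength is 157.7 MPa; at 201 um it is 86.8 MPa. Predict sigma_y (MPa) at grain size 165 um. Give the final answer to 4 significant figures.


sigma_y = sigma0 + k / sqrt(d)
1/sqrt(d1) = 1/sqrt(3.5e-05) = 169.031;  1/sqrt(d2) = 70.5346
k = (sigma1 - sigma2) / (1/sqrt(d1) - 1/sqrt(d2)) = (157.7 - 86.8) / (169.031 - 70.5346) = 0.719824 MPa*m^0.5
sigma0 = sigma1 - k/sqrt(d1) = 157.7 - 0.719824*169.031 = 36.0275 MPa
sigma_y(d3) = 36.0275 + 0.719824 / sqrt(1.65e-04) = 92.07 MPa


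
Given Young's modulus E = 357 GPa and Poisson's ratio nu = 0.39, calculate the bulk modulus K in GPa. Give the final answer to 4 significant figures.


K = E / (3*(1-2*nu))
K = 357 / (3*(1-2*0.39))
K = 540.9 GPa


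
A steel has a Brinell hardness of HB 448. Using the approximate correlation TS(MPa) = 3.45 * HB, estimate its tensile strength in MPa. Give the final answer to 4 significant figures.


TS (MPa) = 3.45 * HB
TS = 3.45 * 448
TS = 1546 MPa


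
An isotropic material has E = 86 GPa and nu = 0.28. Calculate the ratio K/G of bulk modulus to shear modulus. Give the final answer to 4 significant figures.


G = E / (2*(1+nu))
G = 86 / (2*(1+0.28)) = 33.5938 GPa
K = E / (3*(1-2*nu))
K = 86 / (3*(1-2*0.28)) = 65.1515 GPa
K/G = 65.1515 / 33.5938 = 1.939


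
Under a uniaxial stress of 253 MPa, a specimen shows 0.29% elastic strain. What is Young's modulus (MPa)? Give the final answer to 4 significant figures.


E = sigma / epsilon
epsilon = 0.29% = 2.9e-03
E = 253 / 2.9e-03
E = 87240 MPa


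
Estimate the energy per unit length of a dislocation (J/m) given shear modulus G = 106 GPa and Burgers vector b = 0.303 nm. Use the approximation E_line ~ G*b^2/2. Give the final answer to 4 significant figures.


E = G*b^2/2
b = 0.303 nm = 3.03e-10 m
G = 106 GPa = 1.06e+11 Pa
E = 0.5 * 1.06e+11 * (3.03e-10)^2
E = 4.866e-09 J/m


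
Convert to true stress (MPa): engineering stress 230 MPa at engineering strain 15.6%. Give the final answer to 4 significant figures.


sigma_true = sigma_eng * (1 + epsilon_eng)
sigma_true = 230 * (1 + 0.156)
sigma_true = 265.9 MPa


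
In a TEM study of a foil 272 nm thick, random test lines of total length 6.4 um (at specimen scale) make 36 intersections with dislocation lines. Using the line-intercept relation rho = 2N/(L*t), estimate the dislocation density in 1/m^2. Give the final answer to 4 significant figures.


rho = 2N / (L * t)
L = 6.4 um = 6.4e-06 m, t = 272 nm = 2.72e-07 m
rho = 2 * 36 / (6.4e-06 * 2.72e-07)
rho = 4.136e+13 1/m^2


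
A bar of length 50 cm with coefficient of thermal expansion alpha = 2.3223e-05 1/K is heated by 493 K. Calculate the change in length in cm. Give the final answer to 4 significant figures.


dL = L0 * alpha * dT
dL = 50 * 2.3223e-05 * 493
dL = 0.5724 cm


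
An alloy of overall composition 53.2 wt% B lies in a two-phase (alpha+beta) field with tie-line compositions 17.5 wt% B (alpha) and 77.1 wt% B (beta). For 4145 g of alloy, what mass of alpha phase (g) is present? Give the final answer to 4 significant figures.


f_alpha = (C_beta - C0) / (C_beta - C_alpha)
f_alpha = (77.1 - 53.2) / (77.1 - 17.5) = 0.401007
m_alpha = f_alpha * m_total = 0.401007 * 4145 = 1662 g


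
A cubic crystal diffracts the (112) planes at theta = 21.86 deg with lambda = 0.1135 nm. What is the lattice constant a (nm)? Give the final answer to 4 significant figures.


d = lambda / (2*sin(theta))
d = 0.1135 / (2*sin(21.86 deg))
d = 0.152414 nm
a = d * sqrt(h^2+k^2+l^2) = 0.152414 * sqrt(6)
a = 0.3733 nm


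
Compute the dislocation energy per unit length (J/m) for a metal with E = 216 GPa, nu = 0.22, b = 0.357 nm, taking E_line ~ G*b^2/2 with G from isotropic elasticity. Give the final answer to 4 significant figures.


Step 1: G = E / (2*(1+nu))
G = 216 / (2*(1+0.22)) = 88.5246 GPa = 8.85246e+10 Pa
Step 2: E_line = G*b^2/2
b = 0.357 nm = 3.57e-10 m
E_line = 0.5 * 8.85246e+10 * (3.57e-10)^2 = 5.641e-09 J/m


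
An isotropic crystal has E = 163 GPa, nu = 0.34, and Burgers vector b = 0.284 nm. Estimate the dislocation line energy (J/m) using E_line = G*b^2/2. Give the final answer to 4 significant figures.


Step 1: G = E / (2*(1+nu))
G = 163 / (2*(1+0.34)) = 60.8209 GPa = 6.08209e+10 Pa
Step 2: E_line = G*b^2/2
b = 0.284 nm = 2.84e-10 m
E_line = 0.5 * 6.08209e+10 * (2.84e-10)^2 = 2.453e-09 J/m


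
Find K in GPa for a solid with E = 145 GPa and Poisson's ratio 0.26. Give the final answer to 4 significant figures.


K = E / (3*(1-2*nu))
K = 145 / (3*(1-2*0.26))
K = 100.7 GPa


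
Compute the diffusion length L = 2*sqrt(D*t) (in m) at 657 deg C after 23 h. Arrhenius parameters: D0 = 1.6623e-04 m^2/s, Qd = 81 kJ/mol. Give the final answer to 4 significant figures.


Step 1: D = D0 * exp(-Qd/(R*T))
T = 930.15 K
D = 1.6623e-04 * exp(-81e3 / (8.314 * 930.15)) = 4.69689e-09 m^2/s
Step 2: L = 2*sqrt(D*t)
t = 23 h = 82800 s
L = 2*sqrt(4.69689e-09 * 82800) = 0.03944 m


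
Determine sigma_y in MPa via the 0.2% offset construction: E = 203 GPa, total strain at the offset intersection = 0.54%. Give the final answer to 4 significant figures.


Offset strain = 0.002
Elastic strain at yield = total_strain - offset = 5.4e-03 - 0.002 = 3.4e-03
sigma_y = E * elastic_strain = 203000 * 3.4e-03
sigma_y = 690.2 MPa


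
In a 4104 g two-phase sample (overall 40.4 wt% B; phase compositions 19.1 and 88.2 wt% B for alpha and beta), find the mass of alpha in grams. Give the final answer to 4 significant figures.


f_alpha = (C_beta - C0) / (C_beta - C_alpha)
f_alpha = (88.2 - 40.4) / (88.2 - 19.1) = 0.691751
m_alpha = f_alpha * m_total = 0.691751 * 4104 = 2839 g


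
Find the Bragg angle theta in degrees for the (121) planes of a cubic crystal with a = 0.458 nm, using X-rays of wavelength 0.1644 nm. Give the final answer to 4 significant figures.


d = a / sqrt(h^2+k^2+l^2)
d = 0.458 / sqrt(6) = 0.186978 nm
lambda = 2*d*sin(theta)  =>  sin(theta) = lambda / (2*d)
sin(theta) = 0.1644 / (2 * 0.186978) = 0.439625
theta = 26.08 deg


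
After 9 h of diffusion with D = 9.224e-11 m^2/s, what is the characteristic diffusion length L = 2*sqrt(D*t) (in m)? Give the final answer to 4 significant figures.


t = 9 hr = 32400 s
Diffusion length = 2*sqrt(D*t)
= 2*sqrt(9.224e-11 * 32400)
= 3.457e-03 m


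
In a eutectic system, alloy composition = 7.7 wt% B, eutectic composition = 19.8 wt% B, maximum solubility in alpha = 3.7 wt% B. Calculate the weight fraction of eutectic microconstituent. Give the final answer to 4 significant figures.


f_primary = (C_e - C0) / (C_e - C_alpha_max)
f_primary = (19.8 - 7.7) / (19.8 - 3.7)
f_primary = 0.751553
f_eutectic = 1 - 0.751553 = 0.2484


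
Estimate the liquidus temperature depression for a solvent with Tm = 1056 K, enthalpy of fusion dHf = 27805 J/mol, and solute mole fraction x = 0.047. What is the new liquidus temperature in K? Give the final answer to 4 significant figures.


dT = R*Tm^2*x / dHf
dT = 8.314 * 1056^2 * 0.047 / 27805
dT = 15.6716 K
T_new = 1056 - 15.6716 = 1040 K


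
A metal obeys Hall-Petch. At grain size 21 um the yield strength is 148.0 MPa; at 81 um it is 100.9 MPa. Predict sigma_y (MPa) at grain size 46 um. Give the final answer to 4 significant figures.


sigma_y = sigma0 + k / sqrt(d)
1/sqrt(d1) = 1/sqrt(2.1e-05) = 218.218;  1/sqrt(d2) = 111.111
k = (sigma1 - sigma2) / (1/sqrt(d1) - 1/sqrt(d2)) = (148.0 - 100.9) / (218.218 - 111.111) = 0.439748 MPa*m^0.5
sigma0 = sigma1 - k/sqrt(d1) = 148.0 - 0.439748*218.218 = 52.0391 MPa
sigma_y(d3) = 52.0391 + 0.439748 / sqrt(4.6e-05) = 116.9 MPa


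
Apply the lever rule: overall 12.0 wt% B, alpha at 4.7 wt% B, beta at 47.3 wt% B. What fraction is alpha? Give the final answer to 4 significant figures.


f_alpha = (C_beta - C0) / (C_beta - C_alpha)
f_alpha = (47.3 - 12.0) / (47.3 - 4.7)
f_alpha = 0.8286


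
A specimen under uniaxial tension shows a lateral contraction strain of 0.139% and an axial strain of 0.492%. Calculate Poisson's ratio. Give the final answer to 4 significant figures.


nu = -epsilon_lat / epsilon_axial
Lateral strain is contraction (negative), so using magnitudes:
nu = 0.139 / 0.492
nu = 0.2825


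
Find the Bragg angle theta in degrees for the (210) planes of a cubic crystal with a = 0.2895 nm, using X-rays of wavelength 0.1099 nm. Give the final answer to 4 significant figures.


d = a / sqrt(h^2+k^2+l^2)
d = 0.2895 / sqrt(5) = 0.129468 nm
lambda = 2*d*sin(theta)  =>  sin(theta) = lambda / (2*d)
sin(theta) = 0.1099 / (2 * 0.129468) = 0.424428
theta = 25.11 deg


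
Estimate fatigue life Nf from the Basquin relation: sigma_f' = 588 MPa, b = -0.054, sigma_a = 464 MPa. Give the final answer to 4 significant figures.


sigma_a = sigma_f' * (2*Nf)^b
2*Nf = (sigma_a / sigma_f')^(1/b)
2*Nf = (464 / 588)^(1/-0.054)
2*Nf = 80.3161
Nf = 40.16 cycles


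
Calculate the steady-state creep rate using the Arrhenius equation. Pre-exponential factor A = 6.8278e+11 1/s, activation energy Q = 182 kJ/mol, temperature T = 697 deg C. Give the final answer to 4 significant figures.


rate = A * exp(-Q / (R*T))
T = 697 + 273.15 = 970.15 K
rate = 6.8278e+11 * exp(-182e3 / (8.314 * 970.15))
rate = 108.3 1/s


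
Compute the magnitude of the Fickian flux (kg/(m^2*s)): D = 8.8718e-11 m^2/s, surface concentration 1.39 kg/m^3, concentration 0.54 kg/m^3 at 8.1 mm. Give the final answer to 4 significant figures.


J = -D * (dC/dx) = D * (C1 - C2) / dx
J = 8.8718e-11 * (1.39 - 0.54) / 8.1e-03
J = 9.31e-09 kg/(m^2*s)


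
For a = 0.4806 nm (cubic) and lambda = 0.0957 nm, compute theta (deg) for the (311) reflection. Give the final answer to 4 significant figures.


d = a / sqrt(h^2+k^2+l^2)
d = 0.4806 / sqrt(11) = 0.144906 nm
lambda = 2*d*sin(theta)  =>  sin(theta) = lambda / (2*d)
sin(theta) = 0.0957 / (2 * 0.144906) = 0.330213
theta = 19.28 deg


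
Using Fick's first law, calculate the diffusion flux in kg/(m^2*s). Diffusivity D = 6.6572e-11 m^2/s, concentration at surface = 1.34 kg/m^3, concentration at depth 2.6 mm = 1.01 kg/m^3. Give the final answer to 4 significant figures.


J = -D * (dC/dx) = D * (C1 - C2) / dx
J = 6.6572e-11 * (1.34 - 1.01) / 2.6e-03
J = 8.45e-09 kg/(m^2*s)


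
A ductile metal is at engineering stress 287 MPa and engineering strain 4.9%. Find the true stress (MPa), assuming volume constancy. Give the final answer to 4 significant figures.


sigma_true = sigma_eng * (1 + epsilon_eng)
sigma_true = 287 * (1 + 0.049)
sigma_true = 301.1 MPa


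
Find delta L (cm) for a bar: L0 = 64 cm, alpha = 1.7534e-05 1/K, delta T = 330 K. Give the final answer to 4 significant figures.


dL = L0 * alpha * dT
dL = 64 * 1.7534e-05 * 330
dL = 0.3703 cm


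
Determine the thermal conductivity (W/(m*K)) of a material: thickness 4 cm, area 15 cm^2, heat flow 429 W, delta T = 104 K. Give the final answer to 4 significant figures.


k = Q*L / (A*dT)
L = 0.04 m, A = 1.5e-03 m^2
k = 429 * 0.04 / (1.5e-03 * 104)
k = 110 W/(m*K)


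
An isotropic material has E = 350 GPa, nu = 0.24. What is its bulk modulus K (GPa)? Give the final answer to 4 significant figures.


K = E / (3*(1-2*nu))
K = 350 / (3*(1-2*0.24))
K = 224.4 GPa


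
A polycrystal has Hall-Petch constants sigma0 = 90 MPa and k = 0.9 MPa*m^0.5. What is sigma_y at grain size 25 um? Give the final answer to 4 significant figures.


sigma_y = sigma0 + k / sqrt(d)
d = 25 um = 2.5e-05 m
sigma_y = 90 + 0.9 / sqrt(2.5e-05)
sigma_y = 270 MPa


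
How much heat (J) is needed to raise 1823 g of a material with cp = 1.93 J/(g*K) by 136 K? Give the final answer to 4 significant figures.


Q = m * cp * dT
Q = 1823 * 1.93 * 136
Q = 478500 J


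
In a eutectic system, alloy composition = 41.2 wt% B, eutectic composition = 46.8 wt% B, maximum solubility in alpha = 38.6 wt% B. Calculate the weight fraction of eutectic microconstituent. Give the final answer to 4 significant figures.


f_primary = (C_e - C0) / (C_e - C_alpha_max)
f_primary = (46.8 - 41.2) / (46.8 - 38.6)
f_primary = 0.682927
f_eutectic = 1 - 0.682927 = 0.3171


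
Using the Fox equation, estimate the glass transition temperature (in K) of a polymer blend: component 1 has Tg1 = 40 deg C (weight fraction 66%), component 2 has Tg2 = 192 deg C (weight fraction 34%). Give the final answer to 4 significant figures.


1/Tg = w1/Tg1 + w2/Tg2 (in Kelvin)
Tg1 = 313.15 K, Tg2 = 465.15 K
1/Tg = 0.66/313.15 + 0.34/465.15
Tg = 352.3 K


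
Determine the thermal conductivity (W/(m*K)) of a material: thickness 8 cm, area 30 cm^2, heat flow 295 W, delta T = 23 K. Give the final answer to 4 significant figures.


k = Q*L / (A*dT)
L = 0.08 m, A = 3e-03 m^2
k = 295 * 0.08 / (3e-03 * 23)
k = 342 W/(m*K)


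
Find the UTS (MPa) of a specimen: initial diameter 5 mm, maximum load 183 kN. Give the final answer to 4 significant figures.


A0 = pi*(d/2)^2 = pi*(5/2)^2 = 19.635 mm^2
UTS = F_max / A0 = 183*1000 / 19.635
UTS = 9320 MPa


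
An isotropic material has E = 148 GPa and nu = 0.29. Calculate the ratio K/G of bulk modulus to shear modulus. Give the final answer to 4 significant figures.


G = E / (2*(1+nu))
G = 148 / (2*(1+0.29)) = 57.3643 GPa
K = E / (3*(1-2*nu))
K = 148 / (3*(1-2*0.29)) = 117.46 GPa
K/G = 117.46 / 57.3643 = 2.048


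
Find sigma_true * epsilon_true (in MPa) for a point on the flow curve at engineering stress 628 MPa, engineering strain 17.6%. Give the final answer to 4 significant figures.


sigma_true = sigma_eng * (1 + epsilon_eng)
sigma_true = 628 * (1 + 0.176) = 738.528 MPa
epsilon_true = ln(1 + epsilon_eng)
epsilon_true = ln(1 + 0.176) = 0.162119
sigma_true * epsilon_true = 738.528 * 0.162119 = 119.7 MPa


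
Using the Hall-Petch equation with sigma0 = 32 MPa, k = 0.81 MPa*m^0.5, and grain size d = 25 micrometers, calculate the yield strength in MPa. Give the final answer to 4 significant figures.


sigma_y = sigma0 + k / sqrt(d)
d = 25 um = 2.5e-05 m
sigma_y = 32 + 0.81 / sqrt(2.5e-05)
sigma_y = 194 MPa


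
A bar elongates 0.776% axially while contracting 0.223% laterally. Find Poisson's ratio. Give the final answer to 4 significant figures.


nu = -epsilon_lat / epsilon_axial
Lateral strain is contraction (negative), so using magnitudes:
nu = 0.223 / 0.776
nu = 0.2874


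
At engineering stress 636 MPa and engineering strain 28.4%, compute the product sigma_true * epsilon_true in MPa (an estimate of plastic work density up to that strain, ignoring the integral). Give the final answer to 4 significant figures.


sigma_true = sigma_eng * (1 + epsilon_eng)
sigma_true = 636 * (1 + 0.284) = 816.624 MPa
epsilon_true = ln(1 + epsilon_eng)
epsilon_true = ln(1 + 0.284) = 0.24998
sigma_true * epsilon_true = 816.624 * 0.24998 = 204.1 MPa


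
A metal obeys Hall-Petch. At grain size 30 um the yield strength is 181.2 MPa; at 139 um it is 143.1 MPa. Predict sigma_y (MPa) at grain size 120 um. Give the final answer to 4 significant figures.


sigma_y = sigma0 + k / sqrt(d)
1/sqrt(d1) = 1/sqrt(3e-05) = 182.574;  1/sqrt(d2) = 84.8189
k = (sigma1 - sigma2) / (1/sqrt(d1) - 1/sqrt(d2)) = (181.2 - 143.1) / (182.574 - 84.8189) = 0.389749 MPa*m^0.5
sigma0 = sigma1 - k/sqrt(d1) = 181.2 - 0.389749*182.574 = 110.042 MPa
sigma_y(d3) = 110.042 + 0.389749 / sqrt(1.2e-04) = 145.6 MPa


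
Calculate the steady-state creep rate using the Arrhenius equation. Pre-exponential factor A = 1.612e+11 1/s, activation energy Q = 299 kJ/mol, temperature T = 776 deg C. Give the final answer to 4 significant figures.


rate = A * exp(-Q / (R*T))
T = 776 + 273.15 = 1049.15 K
rate = 1.612e+11 * exp(-299e3 / (8.314 * 1049.15))
rate = 2.091e-04 1/s


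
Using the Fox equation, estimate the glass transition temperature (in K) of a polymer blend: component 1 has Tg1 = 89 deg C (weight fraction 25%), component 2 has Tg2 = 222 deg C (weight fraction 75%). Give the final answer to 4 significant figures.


1/Tg = w1/Tg1 + w2/Tg2 (in Kelvin)
Tg1 = 362.15 K, Tg2 = 495.15 K
1/Tg = 0.25/362.15 + 0.75/495.15
Tg = 453.5 K


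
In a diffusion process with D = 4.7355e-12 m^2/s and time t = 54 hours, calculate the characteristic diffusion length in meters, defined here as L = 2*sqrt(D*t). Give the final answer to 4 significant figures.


t = 54 hr = 194400 s
Diffusion length = 2*sqrt(D*t)
= 2*sqrt(4.7355e-12 * 194400)
= 1.919e-03 m


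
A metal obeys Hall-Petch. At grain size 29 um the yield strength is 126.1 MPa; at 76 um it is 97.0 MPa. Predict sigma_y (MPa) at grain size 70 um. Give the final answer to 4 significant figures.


sigma_y = sigma0 + k / sqrt(d)
1/sqrt(d1) = 1/sqrt(2.9e-05) = 185.695;  1/sqrt(d2) = 114.708
k = (sigma1 - sigma2) / (1/sqrt(d1) - 1/sqrt(d2)) = (126.1 - 97.0) / (185.695 - 114.708) = 0.409931 MPa*m^0.5
sigma0 = sigma1 - k/sqrt(d1) = 126.1 - 0.409931*185.695 = 49.9776 MPa
sigma_y(d3) = 49.9776 + 0.409931 / sqrt(7e-05) = 98.97 MPa


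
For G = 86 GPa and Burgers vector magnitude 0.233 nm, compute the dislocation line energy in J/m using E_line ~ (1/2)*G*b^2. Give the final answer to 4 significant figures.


E = G*b^2/2
b = 0.233 nm = 2.33e-10 m
G = 86 GPa = 8.6e+10 Pa
E = 0.5 * 8.6e+10 * (2.33e-10)^2
E = 2.334e-09 J/m


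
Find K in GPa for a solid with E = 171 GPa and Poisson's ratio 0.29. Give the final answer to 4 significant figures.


K = E / (3*(1-2*nu))
K = 171 / (3*(1-2*0.29))
K = 135.7 GPa


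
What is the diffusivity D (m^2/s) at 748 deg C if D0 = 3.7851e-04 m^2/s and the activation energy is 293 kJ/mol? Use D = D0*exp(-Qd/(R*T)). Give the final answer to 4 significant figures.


D = D0 * exp(-Qd / (R*T))
T = 1021.15 K
D = 3.7851e-04 * exp(-293e3 / (8.314 * 1021.15))
D = 3.888e-19 m^2/s


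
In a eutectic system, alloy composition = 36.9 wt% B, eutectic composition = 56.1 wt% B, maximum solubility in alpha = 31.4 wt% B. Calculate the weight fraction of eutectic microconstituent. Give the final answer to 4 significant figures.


f_primary = (C_e - C0) / (C_e - C_alpha_max)
f_primary = (56.1 - 36.9) / (56.1 - 31.4)
f_primary = 0.777328
f_eutectic = 1 - 0.777328 = 0.2227


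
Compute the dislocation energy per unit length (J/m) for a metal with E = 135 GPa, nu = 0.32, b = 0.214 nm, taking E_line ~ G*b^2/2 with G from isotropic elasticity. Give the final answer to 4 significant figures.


Step 1: G = E / (2*(1+nu))
G = 135 / (2*(1+0.32)) = 51.1364 GPa = 5.11364e+10 Pa
Step 2: E_line = G*b^2/2
b = 0.214 nm = 2.14e-10 m
E_line = 0.5 * 5.11364e+10 * (2.14e-10)^2 = 1.171e-09 J/m


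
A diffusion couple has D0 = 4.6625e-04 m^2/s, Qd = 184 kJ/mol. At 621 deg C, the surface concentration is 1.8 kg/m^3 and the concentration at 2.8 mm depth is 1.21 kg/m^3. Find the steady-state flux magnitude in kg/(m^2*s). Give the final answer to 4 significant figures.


Step 1: D = D0 * exp(-Qd/(R*T))
T = 621 + 273.15 = 894.15 K
D = 4.6625e-04 * exp(-184e3 / (8.314 * 894.15)) = 8.30387e-15 m^2/s
Step 2: J = D * (C1 - C2) / dx
J = 8.30387e-15 * (1.8 - 1.21) / 2.8e-03
J = 1.75e-12 kg/(m^2*s)


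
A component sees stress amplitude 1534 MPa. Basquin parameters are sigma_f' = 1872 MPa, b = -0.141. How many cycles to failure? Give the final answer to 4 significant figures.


sigma_a = sigma_f' * (2*Nf)^b
2*Nf = (sigma_a / sigma_f')^(1/b)
2*Nf = (1534 / 1872)^(1/-0.141)
2*Nf = 4.10522
Nf = 2.053 cycles


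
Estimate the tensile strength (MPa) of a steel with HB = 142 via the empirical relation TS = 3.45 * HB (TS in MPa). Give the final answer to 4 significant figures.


TS (MPa) = 3.45 * HB
TS = 3.45 * 142
TS = 489.9 MPa


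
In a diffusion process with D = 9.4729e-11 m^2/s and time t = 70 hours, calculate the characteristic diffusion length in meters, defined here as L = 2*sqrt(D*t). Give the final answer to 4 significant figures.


t = 70 hr = 252000 s
Diffusion length = 2*sqrt(D*t)
= 2*sqrt(9.4729e-11 * 252000)
= 9.772e-03 m


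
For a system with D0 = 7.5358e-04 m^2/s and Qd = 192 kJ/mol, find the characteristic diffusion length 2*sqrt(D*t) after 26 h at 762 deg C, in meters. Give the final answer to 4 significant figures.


Step 1: D = D0 * exp(-Qd/(R*T))
T = 1035.15 K
D = 7.5358e-04 * exp(-192e3 / (8.314 * 1035.15)) = 1.54269e-13 m^2/s
Step 2: L = 2*sqrt(D*t)
t = 26 h = 93600 s
L = 2*sqrt(1.54269e-13 * 93600) = 2.403e-04 m


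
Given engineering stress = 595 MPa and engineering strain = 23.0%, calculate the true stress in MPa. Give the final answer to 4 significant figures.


sigma_true = sigma_eng * (1 + epsilon_eng)
sigma_true = 595 * (1 + 0.23)
sigma_true = 731.9 MPa


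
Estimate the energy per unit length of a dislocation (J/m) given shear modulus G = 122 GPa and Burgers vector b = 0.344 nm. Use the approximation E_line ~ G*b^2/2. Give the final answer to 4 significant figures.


E = G*b^2/2
b = 0.344 nm = 3.44e-10 m
G = 122 GPa = 1.22e+11 Pa
E = 0.5 * 1.22e+11 * (3.44e-10)^2
E = 7.218e-09 J/m


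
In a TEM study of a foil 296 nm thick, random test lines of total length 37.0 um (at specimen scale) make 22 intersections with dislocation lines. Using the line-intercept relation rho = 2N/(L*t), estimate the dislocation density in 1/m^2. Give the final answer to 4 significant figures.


rho = 2N / (L * t)
L = 37.0 um = 3.7e-05 m, t = 296 nm = 2.96e-07 m
rho = 2 * 22 / (3.7e-05 * 2.96e-07)
rho = 4.018e+12 1/m^2


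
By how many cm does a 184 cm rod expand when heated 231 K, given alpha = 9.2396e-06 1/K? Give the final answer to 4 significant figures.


dL = L0 * alpha * dT
dL = 184 * 9.2396e-06 * 231
dL = 0.3927 cm


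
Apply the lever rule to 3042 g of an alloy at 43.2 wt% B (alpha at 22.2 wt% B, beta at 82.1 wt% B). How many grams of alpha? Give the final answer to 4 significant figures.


f_alpha = (C_beta - C0) / (C_beta - C_alpha)
f_alpha = (82.1 - 43.2) / (82.1 - 22.2) = 0.649416
m_alpha = f_alpha * m_total = 0.649416 * 3042 = 1976 g


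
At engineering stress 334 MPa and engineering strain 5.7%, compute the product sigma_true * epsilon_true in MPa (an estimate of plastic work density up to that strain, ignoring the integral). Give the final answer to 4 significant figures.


sigma_true = sigma_eng * (1 + epsilon_eng)
sigma_true = 334 * (1 + 0.057) = 353.038 MPa
epsilon_true = ln(1 + epsilon_eng)
epsilon_true = ln(1 + 0.057) = 0.0554347
sigma_true * epsilon_true = 353.038 * 0.0554347 = 19.57 MPa


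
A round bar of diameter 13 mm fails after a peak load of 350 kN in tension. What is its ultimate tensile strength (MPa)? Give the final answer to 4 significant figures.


A0 = pi*(d/2)^2 = pi*(13/2)^2 = 132.732 mm^2
UTS = F_max / A0 = 350*1000 / 132.732
UTS = 2637 MPa


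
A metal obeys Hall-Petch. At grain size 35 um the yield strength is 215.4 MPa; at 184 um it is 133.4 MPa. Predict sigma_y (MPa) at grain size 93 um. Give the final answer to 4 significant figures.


sigma_y = sigma0 + k / sqrt(d)
1/sqrt(d1) = 1/sqrt(3.5e-05) = 169.031;  1/sqrt(d2) = 73.721
k = (sigma1 - sigma2) / (1/sqrt(d1) - 1/sqrt(d2)) = (215.4 - 133.4) / (169.031 - 73.721) = 0.860352 MPa*m^0.5
sigma0 = sigma1 - k/sqrt(d1) = 215.4 - 0.860352*169.031 = 69.974 MPa
sigma_y(d3) = 69.974 + 0.860352 / sqrt(9.3e-05) = 159.2 MPa


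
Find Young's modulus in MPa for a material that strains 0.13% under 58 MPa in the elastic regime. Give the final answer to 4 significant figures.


E = sigma / epsilon
epsilon = 0.13% = 1.3e-03
E = 58 / 1.3e-03
E = 44620 MPa


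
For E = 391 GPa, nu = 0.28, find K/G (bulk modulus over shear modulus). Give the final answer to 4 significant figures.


G = E / (2*(1+nu))
G = 391 / (2*(1+0.28)) = 152.734 GPa
K = E / (3*(1-2*nu))
K = 391 / (3*(1-2*0.28)) = 296.212 GPa
K/G = 296.212 / 152.734 = 1.939


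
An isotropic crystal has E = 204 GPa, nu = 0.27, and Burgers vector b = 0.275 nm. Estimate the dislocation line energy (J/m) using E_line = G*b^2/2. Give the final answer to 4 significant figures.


Step 1: G = E / (2*(1+nu))
G = 204 / (2*(1+0.27)) = 80.315 GPa = 8.0315e+10 Pa
Step 2: E_line = G*b^2/2
b = 0.275 nm = 2.75e-10 m
E_line = 0.5 * 8.0315e+10 * (2.75e-10)^2 = 3.037e-09 J/m


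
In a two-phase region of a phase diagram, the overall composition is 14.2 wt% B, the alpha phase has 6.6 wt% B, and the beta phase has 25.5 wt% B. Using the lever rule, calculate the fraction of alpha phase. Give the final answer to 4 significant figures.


f_alpha = (C_beta - C0) / (C_beta - C_alpha)
f_alpha = (25.5 - 14.2) / (25.5 - 6.6)
f_alpha = 0.5979


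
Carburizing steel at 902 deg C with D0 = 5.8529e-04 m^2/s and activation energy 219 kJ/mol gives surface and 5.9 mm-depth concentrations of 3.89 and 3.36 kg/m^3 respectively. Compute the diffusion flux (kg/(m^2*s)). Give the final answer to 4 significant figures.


Step 1: D = D0 * exp(-Qd/(R*T))
T = 902 + 273.15 = 1175.15 K
D = 5.8529e-04 * exp(-219e3 / (8.314 * 1175.15)) = 1.07799e-13 m^2/s
Step 2: J = D * (C1 - C2) / dx
J = 1.07799e-13 * (3.89 - 3.36) / 5.9e-03
J = 9.684e-12 kg/(m^2*s)


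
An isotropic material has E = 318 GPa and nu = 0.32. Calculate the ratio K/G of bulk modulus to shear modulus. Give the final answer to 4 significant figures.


G = E / (2*(1+nu))
G = 318 / (2*(1+0.32)) = 120.455 GPa
K = E / (3*(1-2*nu))
K = 318 / (3*(1-2*0.32)) = 294.444 GPa
K/G = 294.444 / 120.455 = 2.444


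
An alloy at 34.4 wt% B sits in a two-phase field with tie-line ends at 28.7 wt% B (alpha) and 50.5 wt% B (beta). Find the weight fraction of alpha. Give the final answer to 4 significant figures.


f_alpha = (C_beta - C0) / (C_beta - C_alpha)
f_alpha = (50.5 - 34.4) / (50.5 - 28.7)
f_alpha = 0.7385


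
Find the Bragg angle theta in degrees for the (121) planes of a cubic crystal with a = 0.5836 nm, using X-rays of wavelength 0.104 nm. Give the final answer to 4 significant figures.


d = a / sqrt(h^2+k^2+l^2)
d = 0.5836 / sqrt(6) = 0.238254 nm
lambda = 2*d*sin(theta)  =>  sin(theta) = lambda / (2*d)
sin(theta) = 0.104 / (2 * 0.238254) = 0.218255
theta = 12.61 deg


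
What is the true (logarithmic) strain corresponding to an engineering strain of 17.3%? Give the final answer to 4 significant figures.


epsilon_true = ln(1 + epsilon_eng)
epsilon_true = ln(1 + 0.173)
epsilon_true = 0.1596


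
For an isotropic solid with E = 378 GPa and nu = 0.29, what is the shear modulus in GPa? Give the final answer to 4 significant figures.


G = E / (2*(1+nu))
G = 378 / (2*(1+0.29))
G = 146.5 GPa


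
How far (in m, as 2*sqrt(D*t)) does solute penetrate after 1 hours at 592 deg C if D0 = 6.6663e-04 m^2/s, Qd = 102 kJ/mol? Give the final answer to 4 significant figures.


Step 1: D = D0 * exp(-Qd/(R*T))
T = 865.15 K
D = 6.6663e-04 * exp(-102e3 / (8.314 * 865.15)) = 4.62668e-10 m^2/s
Step 2: L = 2*sqrt(D*t)
t = 1 h = 3600 s
L = 2*sqrt(4.62668e-10 * 3600) = 2.581e-03 m


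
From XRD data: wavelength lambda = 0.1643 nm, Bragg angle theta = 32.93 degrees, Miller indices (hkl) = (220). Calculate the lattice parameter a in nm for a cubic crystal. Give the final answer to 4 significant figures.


d = lambda / (2*sin(theta))
d = 0.1643 / (2*sin(32.93 deg))
d = 0.151118 nm
a = d * sqrt(h^2+k^2+l^2) = 0.151118 * sqrt(8)
a = 0.4274 nm


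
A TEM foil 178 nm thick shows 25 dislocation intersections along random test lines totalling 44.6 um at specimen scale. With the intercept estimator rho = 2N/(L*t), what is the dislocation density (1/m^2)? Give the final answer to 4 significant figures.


rho = 2N / (L * t)
L = 44.6 um = 4.46e-05 m, t = 178 nm = 1.78e-07 m
rho = 2 * 25 / (4.46e-05 * 1.78e-07)
rho = 6.298e+12 1/m^2


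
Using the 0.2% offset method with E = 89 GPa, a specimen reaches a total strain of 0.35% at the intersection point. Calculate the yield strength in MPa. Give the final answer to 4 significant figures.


Offset strain = 0.002
Elastic strain at yield = total_strain - offset = 3.5e-03 - 0.002 = 1.5e-03
sigma_y = E * elastic_strain = 89000 * 1.5e-03
sigma_y = 133.5 MPa


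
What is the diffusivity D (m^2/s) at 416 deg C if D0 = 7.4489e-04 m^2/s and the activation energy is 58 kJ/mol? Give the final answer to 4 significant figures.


D = D0 * exp(-Qd / (R*T))
T = 689.15 K
D = 7.4489e-04 * exp(-58e3 / (8.314 * 689.15))
D = 2.991e-08 m^2/s


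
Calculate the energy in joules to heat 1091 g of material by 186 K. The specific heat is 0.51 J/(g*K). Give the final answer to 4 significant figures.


Q = m * cp * dT
Q = 1091 * 0.51 * 186
Q = 103500 J


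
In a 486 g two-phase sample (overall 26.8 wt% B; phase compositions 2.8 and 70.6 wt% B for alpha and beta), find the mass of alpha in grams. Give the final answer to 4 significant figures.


f_alpha = (C_beta - C0) / (C_beta - C_alpha)
f_alpha = (70.6 - 26.8) / (70.6 - 2.8) = 0.646018
m_alpha = f_alpha * m_total = 0.646018 * 486 = 314 g


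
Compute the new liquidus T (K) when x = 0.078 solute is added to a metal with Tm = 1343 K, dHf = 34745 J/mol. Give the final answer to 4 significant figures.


dT = R*Tm^2*x / dHf
dT = 8.314 * 1343^2 * 0.078 / 34745
dT = 33.6639 K
T_new = 1343 - 33.6639 = 1309 K


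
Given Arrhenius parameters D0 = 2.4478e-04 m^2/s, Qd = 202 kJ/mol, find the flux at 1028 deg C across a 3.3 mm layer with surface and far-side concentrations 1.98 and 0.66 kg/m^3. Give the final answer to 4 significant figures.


Step 1: D = D0 * exp(-Qd/(R*T))
T = 1028 + 273.15 = 1301.15 K
D = 2.4478e-04 * exp(-202e3 / (8.314 * 1301.15)) = 1.90194e-12 m^2/s
Step 2: J = D * (C1 - C2) / dx
J = 1.90194e-12 * (1.98 - 0.66) / 3.3e-03
J = 7.608e-10 kg/(m^2*s)


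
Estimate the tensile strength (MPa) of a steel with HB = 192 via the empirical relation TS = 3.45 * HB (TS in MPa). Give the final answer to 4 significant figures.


TS (MPa) = 3.45 * HB
TS = 3.45 * 192
TS = 662.4 MPa


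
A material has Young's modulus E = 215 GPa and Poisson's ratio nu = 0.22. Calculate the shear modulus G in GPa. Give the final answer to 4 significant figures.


G = E / (2*(1+nu))
G = 215 / (2*(1+0.22))
G = 88.11 GPa


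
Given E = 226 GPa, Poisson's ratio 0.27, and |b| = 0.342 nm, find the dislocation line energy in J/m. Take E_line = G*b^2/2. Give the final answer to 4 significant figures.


Step 1: G = E / (2*(1+nu))
G = 226 / (2*(1+0.27)) = 88.9764 GPa = 8.89764e+10 Pa
Step 2: E_line = G*b^2/2
b = 0.342 nm = 3.42e-10 m
E_line = 0.5 * 8.89764e+10 * (3.42e-10)^2 = 5.204e-09 J/m


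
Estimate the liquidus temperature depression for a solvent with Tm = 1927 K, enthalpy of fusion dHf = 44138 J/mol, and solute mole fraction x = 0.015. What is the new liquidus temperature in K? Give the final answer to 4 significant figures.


dT = R*Tm^2*x / dHf
dT = 8.314 * 1927^2 * 0.015 / 44138
dT = 10.4918 K
T_new = 1927 - 10.4918 = 1917 K


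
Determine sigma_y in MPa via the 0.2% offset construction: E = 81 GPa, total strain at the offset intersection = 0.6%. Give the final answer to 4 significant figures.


Offset strain = 0.002
Elastic strain at yield = total_strain - offset = 6e-03 - 0.002 = 4e-03
sigma_y = E * elastic_strain = 81000 * 4e-03
sigma_y = 324 MPa


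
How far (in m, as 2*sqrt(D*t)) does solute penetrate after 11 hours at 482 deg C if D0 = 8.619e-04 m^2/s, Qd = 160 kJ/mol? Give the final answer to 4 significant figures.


Step 1: D = D0 * exp(-Qd/(R*T))
T = 755.15 K
D = 8.619e-04 * exp(-160e3 / (8.314 * 755.15)) = 7.37333e-15 m^2/s
Step 2: L = 2*sqrt(D*t)
t = 11 h = 39600 s
L = 2*sqrt(7.37333e-15 * 39600) = 3.418e-05 m
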